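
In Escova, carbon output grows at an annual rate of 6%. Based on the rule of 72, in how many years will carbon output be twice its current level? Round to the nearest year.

about 12 years

At 6%, doubling takes about 72/6 = 12.00 years.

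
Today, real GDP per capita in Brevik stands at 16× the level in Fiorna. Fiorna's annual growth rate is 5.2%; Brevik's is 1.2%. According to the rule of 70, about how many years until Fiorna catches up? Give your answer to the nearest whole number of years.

around 70 years

What matters is the difference: 4 pp.
Rule of 70 on the gap: the ratio halves every 70/4 ≈ 17.50 years.
A 16× gap closes after 4 halvings: 4 × 17.50 ≈ 70 years.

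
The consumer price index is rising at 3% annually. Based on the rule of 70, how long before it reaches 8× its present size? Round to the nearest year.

approximately 70 years

One doubling takes 70/3 = 23.33 years.
Getting to 8× needs 3 doublings: 3 × 23.33 ≈ 70 years.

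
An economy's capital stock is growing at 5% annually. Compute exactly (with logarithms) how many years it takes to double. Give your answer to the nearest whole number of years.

14 years

t = ln(2) / ln(1 + 0.05) = 0.6931 / 0.048790 ≈ 14.21.
≈ 14 years.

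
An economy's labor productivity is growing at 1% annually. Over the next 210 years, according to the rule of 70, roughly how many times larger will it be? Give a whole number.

≈ 8 times

At 1% one doubling takes ≈ 70.00 years; 210 years is 3 of them, so ×8.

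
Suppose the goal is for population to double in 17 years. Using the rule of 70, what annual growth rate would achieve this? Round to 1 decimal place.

70 / 17 ≈ 4.12, so about 4.1% a year.

around 4.1%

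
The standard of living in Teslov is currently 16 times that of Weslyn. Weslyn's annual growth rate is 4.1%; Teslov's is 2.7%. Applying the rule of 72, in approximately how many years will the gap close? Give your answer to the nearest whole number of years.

What matters is the difference: 1.4 pp.
Rule of 72 on the gap: the ratio halves every 72/1.4 ≈ 51.43 years.
A 16 times gap closes after 4 halvings: 4 × 51.43 ≈ 206 years.

approximately 206 years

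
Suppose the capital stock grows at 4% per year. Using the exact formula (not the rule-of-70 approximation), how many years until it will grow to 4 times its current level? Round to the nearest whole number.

t = ln(4) / ln(1 + 0.04) = 1.3863 / 0.039221 ≈ 35.35.
≈ 35 years.

35 years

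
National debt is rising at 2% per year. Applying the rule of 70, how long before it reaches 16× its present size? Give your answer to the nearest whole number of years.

140 years

Doubling time ≈ 70/2 = 35.00 years.
16× is 4 doublings, so 4 × 35.00 ≈ 140 years.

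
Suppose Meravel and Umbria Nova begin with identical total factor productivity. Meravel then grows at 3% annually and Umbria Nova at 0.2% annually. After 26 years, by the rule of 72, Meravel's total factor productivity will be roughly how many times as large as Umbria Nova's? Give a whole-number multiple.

roughly 2 times

Rate gap = 3% − 0.2% = 2.8 points.
The ratio doubles every 72/2.8 ≈ 25.71 years.
26/25.71 ≈ 1.01 doublings → ratio ≈ 2^1.01 ≈ 2.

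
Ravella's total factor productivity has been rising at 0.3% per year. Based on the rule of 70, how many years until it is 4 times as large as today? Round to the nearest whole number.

≈ 467 years

Doubling time ≈ 70/0.3 = 233.33 years.
Getting to 4× needs 2 doublings: 2 × 233.33 ≈ 467 years.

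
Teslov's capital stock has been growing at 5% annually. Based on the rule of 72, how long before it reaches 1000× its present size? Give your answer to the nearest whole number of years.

Doubling time ≈ 72/5 = 14.40 years.
Reaching 1000× takes log₂(1000) ≈ 9.97 doublings.
9.97 × 14.40 ≈ 144 years.

about 144 years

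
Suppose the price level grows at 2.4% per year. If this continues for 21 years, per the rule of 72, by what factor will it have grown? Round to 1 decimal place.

about 1.6 times

Doubling time ≈ 72/2.4 = 30.00 years.
21 years / 30.00 ≈ 0.70 doublings → factor 2^0.70 ≈ 1.6.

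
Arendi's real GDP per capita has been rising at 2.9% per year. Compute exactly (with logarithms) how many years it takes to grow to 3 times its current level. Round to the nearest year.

t = ln(3) / ln(1 + 0.029) = 1.0986 / 0.028587 ≈ 38.43.
≈ 38 years.

38 years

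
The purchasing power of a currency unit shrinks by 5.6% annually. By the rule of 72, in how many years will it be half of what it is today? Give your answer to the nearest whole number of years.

Falling at 5.6%, it halves about every 72/5.6 = 12.86 years.

about 13 years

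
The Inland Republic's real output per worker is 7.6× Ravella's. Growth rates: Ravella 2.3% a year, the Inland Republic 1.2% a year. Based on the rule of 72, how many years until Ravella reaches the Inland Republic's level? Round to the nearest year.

approximately 192 years

What matters is the difference: 1.1 pp.
Rule of 72 on the gap: the ratio halves every 72/1.1 ≈ 65.45 years.
A 7.6× gap takes log₂(7.6) ≈ 2.93 halvings to close: 2.93 × 65.45 ≈ 192 years.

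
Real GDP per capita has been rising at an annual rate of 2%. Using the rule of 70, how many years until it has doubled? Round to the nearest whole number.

35 years

At 2%, doubling takes about 70/2 = 35.00 years.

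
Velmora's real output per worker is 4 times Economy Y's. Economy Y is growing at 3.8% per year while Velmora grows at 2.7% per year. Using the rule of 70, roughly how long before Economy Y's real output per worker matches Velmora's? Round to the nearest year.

The growth-rate gap is 3.8% − 2.7% = 1.1 percentage points.
So the ratio between them halves every 70/1.1 ≈ 63.64 years.
A 4 times gap closes after 2 halvings: 2 × 63.64 ≈ 127 years.

approximately 127 years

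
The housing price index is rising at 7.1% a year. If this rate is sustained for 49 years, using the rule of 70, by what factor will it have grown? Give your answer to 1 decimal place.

31.3 times

Doubles every ≈ 9.86 years (70/7.1).
49 years is 4.97 doublings; 2^4.97 ≈ 31.3×.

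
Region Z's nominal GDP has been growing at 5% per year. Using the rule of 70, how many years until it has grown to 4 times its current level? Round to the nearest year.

At 5% it doubles every 70/5 ≈ 14.00 years.
4 = 2^2, so 2 doublings → 28 years.

roughly 28 years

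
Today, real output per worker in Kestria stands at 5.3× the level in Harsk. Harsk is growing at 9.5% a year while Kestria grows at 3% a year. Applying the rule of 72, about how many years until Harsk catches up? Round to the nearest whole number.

roughly 27 years

The growth-rate gap is 9.5% − 3% = 6.5 percentage points.
So the ratio between them halves every 72/6.5 ≈ 11.08 years.
A 5.3× gap takes log₂(5.3) ≈ 2.41 halvings to close: 2.41 × 11.08 ≈ 27 years.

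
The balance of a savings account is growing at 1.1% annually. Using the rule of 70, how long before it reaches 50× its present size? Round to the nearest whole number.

around 359 years

One doubling takes 70/1.1 = 63.64 years.
Reaching 50× takes log₂(50) ≈ 5.64 doublings.
5.64 × 63.64 ≈ 359 years.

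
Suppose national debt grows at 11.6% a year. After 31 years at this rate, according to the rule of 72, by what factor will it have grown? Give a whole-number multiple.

around 32 times

At 11.6% one doubling takes ≈ 6.21 years; 31 years is 5 of them, so ×32.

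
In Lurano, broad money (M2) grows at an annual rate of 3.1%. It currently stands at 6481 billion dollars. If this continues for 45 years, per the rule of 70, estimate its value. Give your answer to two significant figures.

26000 billion dollars

It doubles every 70/3.1 ≈ 22.58 years, so 45 years is 1.99 doublings.
2^1.99 ≈ 3.97; 6481 × 3.97 ≈ 26000 billion dollars.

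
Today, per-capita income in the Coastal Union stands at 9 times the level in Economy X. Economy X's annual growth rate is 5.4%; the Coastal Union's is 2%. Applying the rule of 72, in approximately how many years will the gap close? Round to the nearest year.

The growth-rate gap is 5.4% − 2% = 3.4 percentage points.
So the ratio between them halves every 72/3.4 ≈ 21.18 years.
A 9 times gap takes log₂(9) ≈ 3.17 halvings to close: 3.17 × 21.18 ≈ 67 years.

about 67 years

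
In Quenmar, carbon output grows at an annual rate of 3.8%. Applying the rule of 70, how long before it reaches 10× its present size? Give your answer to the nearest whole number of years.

approximately 61 years

One doubling takes 70/3.8 = 18.42 years.
10× is log₂ 10 ≈ 3.32 doublings, so ≈ 3.32 × 18.42 = 61 years.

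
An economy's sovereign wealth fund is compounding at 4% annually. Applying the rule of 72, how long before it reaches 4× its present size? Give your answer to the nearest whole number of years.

One doubling takes 72/4 = 18.00 years.
Getting to 4× needs 2 doublings: 2 × 18.00 ≈ 36 years.

roughly 36 years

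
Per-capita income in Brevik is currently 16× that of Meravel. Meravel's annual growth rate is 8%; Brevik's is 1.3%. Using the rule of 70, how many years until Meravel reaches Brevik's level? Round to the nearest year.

roughly 42 years

Meravel gains on Brevik at 8% − 1.3% = 6.7 points a year.
At that relative rate the gap halves every 70/6.7 ≈ 10.45 years.
A 16× gap closes after 4 halvings: 4 × 10.45 ≈ 42 years.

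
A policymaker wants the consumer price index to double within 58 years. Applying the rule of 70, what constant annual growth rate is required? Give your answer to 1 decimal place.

70 / 58 ≈ 1.21, so about 1.2% a year.

approximately 1.2%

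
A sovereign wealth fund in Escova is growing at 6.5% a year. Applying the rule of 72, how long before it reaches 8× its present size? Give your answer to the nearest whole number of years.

At 6.5% it doubles every 72/6.5 ≈ 11.08 years.
8× is 3 doublings, so 3 × 11.08 ≈ 33 years.

about 33 years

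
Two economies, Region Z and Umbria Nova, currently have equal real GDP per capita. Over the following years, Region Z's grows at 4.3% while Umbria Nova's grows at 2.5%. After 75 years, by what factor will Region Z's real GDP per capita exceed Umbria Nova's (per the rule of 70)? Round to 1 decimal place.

Region Z pulls ahead at 1.8 pp per year, so the ratio doubles every 70/1.8 ≈ 38.89 years.
In 75 years that's 1.93 doublings: 2^1.93 ≈ 3.8.

about 3.8 times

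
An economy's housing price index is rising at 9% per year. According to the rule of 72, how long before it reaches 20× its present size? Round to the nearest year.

At 9% it doubles every 72/9 ≈ 8.00 years.
Reaching 20× takes log₂(20) ≈ 4.32 doublings.
4.32 × 8.00 ≈ 35 years.

around 35 years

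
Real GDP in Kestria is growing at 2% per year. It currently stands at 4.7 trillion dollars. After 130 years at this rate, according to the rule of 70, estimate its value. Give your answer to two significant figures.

≈ 62 trillion dollars

Doubling time ≈ 70/2 = 35.00 years.
130 years is 130/35.00 ≈ 3.71 doublings, a factor of 2^3.71 ≈ 13.09.
4.7 × 13.09 ≈ 62 trillion dollars.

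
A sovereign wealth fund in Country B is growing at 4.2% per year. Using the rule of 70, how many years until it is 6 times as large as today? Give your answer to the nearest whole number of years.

around 43 years

One doubling takes 70/4.2 = 16.67 years.
6× is log₂ 6 ≈ 2.58 doublings, so ≈ 2.58 × 16.67 = 43 years.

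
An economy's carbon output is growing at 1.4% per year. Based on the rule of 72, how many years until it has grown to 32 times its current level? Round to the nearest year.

approximately 257 years

At 1.4% it doubles every 72/1.4 ≈ 51.43 years.
32 = 2^5, so 5 doublings → 257 years.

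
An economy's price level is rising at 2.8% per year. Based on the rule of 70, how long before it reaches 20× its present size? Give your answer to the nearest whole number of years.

One doubling takes 70/2.8 = 25.00 years.
20× is log₂ 20 ≈ 4.32 doublings, so ≈ 4.32 × 25.00 = 108 years.

≈ 108 years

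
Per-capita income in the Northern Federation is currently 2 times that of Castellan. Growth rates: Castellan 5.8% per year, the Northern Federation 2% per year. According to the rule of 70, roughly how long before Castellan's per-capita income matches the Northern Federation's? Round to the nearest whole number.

≈ 18 years

Castellan gains on the Northern Federation at 5.8% − 2% = 3.8 points a year.
At that relative rate the gap halves every 70/3.8 ≈ 18.42 years.
A 2 times gap closes after 1 halving: 1 × 18.42 ≈ 18 years.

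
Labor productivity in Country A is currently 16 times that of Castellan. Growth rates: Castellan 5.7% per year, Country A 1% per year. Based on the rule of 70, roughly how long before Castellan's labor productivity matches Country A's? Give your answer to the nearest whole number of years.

≈ 60 years

Castellan gains on Country A at 5.7% − 1% = 4.7 points a year.
At that relative rate the gap halves every 70/4.7 ≈ 14.89 years.
A 16 times gap closes after 4 halvings: 4 × 14.89 ≈ 60 years.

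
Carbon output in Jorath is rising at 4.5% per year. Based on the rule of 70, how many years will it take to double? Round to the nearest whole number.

Doubling time ≈ 70 / 4.5 = 15.56 years.

roughly 16 years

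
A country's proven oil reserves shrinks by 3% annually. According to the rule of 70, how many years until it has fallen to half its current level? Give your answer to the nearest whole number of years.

approximately 23 years

The rule works in reverse for decay: 70/3 ≈ 23.33 years to halve.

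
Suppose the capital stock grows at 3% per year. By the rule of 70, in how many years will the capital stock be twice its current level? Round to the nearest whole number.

roughly 23 years

70/3 ≈ 23.33, so it doubles roughly every 23 years.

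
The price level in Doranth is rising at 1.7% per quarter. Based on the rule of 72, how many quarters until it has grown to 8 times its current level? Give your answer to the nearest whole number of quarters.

about 127 quarters

At 1.7% it doubles every 72/1.7 ≈ 42.35 quarters.
8× is 3 doublings, so 3 × 42.35 ≈ 127 quarters.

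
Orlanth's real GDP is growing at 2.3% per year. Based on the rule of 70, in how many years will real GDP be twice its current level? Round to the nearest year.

At 2.3%, doubling takes about 70/2.3 = 30.43 years.

approximately 30 years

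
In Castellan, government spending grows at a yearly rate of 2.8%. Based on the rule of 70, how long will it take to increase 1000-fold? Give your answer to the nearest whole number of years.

One doubling takes 70/2.8 = 25.00 years.
Reaching 1000× takes log₂(1000) ≈ 9.97 doublings.
9.97 × 25.00 ≈ 249 years.

249 years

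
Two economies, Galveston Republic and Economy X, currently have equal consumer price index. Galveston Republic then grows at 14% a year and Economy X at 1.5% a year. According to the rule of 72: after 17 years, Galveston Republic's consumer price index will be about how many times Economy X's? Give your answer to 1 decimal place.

Galveston Republic pulls ahead at 12.5 pp per year, so the ratio doubles every 72/12.5 ≈ 5.76 years.
In 17 years that's 2.95 doublings: 2^2.95 ≈ 7.7.

approximately 7.7 times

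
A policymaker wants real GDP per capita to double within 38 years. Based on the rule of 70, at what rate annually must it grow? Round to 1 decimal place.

70 / 38 ≈ 1.84, so about 1.8% annually.

about 1.8%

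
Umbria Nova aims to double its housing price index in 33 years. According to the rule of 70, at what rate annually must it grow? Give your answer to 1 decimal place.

approximately 2.1%

70 / 33 ≈ 2.12, so about 2.1% annually.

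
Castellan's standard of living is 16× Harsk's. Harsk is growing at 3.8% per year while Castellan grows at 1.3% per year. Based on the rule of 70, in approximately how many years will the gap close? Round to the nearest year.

What matters is the difference: 2.5 pp.
Rule of 70 on the gap: the ratio halves every 70/2.5 ≈ 28.00 years.
A 16× gap closes after 4 halvings: 4 × 28.00 ≈ 112 years.

around 112 years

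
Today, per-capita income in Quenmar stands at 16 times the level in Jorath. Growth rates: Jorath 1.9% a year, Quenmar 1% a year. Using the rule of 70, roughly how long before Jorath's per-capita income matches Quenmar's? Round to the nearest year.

≈ 311 years

Jorath gains on Quenmar at 1.9% − 1% = 0.9 points a year.
At that relative rate the gap halves every 70/0.9 ≈ 77.78 years.
A 16 times gap closes after 4 halvings: 4 × 77.78 ≈ 311 years.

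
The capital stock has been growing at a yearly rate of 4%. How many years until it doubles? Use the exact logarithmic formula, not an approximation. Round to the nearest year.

t = ln(2) / ln(1 + 0.04) = 0.6931 / 0.039221 ≈ 17.67.
≈ 18 years.

18 years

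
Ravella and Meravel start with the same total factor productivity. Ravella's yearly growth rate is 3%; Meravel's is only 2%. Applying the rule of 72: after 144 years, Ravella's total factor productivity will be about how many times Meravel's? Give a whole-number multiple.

Only the 1-point difference matters.
72/1 ≈ 72.00 years per doubling of the ratio; 144 years gives 2.00 doublings, so ≈ 4×.

4 times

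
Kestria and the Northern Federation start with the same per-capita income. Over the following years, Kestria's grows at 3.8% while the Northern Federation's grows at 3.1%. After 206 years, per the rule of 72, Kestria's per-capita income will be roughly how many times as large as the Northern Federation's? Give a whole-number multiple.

Only the 0.7-point difference matters.
72/0.7 ≈ 102.86 years per doubling of the ratio; 206 years gives 2.00 doublings, so ≈ 4×.

around 4 times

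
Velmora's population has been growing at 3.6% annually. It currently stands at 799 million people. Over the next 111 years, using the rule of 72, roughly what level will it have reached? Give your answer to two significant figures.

It doubles every 72/3.6 ≈ 20.00 years, so 111 years is 5.55 doublings.
2^5.55 ≈ 46.85; 799 × 46.85 ≈ 37000 million people.

around 37000 million people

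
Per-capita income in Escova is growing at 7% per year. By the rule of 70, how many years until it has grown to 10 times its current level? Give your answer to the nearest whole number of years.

Doubling time ≈ 70/7 = 10.00 years.
Reaching 10× takes log₂(10) ≈ 3.32 doublings.
3.32 × 10.00 ≈ 33 years.

33 years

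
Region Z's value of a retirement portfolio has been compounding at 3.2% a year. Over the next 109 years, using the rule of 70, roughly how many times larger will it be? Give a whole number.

approximately 32 times

At 3.2% one doubling takes ≈ 21.88 years; 109 years is 5 of them, so ×32.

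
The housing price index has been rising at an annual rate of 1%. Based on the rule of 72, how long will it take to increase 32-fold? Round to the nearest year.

around 360 years

At 1% it doubles every 72/1 ≈ 72.00 years.
32× is 5 doublings, so 5 × 72.00 ≈ 360 years.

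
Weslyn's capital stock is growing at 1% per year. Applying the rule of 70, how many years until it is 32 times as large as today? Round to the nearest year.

At 1% it doubles every 70/1 ≈ 70.00 years.
32 = 2^5, so 5 doublings → 350 years.

approximately 350 years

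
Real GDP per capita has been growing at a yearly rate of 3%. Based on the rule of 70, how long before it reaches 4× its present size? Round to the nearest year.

One doubling takes 70/3 = 23.33 years.
Getting to 4× needs 2 doublings: 2 × 23.33 ≈ 47 years.

about 47 years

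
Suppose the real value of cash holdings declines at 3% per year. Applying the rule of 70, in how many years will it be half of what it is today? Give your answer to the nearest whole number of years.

Falling at 3%, it halves about every 70/3 = 23.33 years.

roughly 23 years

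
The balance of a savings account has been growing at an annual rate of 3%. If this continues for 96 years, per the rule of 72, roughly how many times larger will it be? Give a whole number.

72/3 ≈ 24.00 years per doubling.
96 years fits 4 doublings: 2^4 = 16.

16 times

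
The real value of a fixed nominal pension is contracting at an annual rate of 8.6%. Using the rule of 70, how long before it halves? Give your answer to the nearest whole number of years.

Falling at 8.6%, it halves about every 70/8.6 = 8.14 years.

approximately 8 years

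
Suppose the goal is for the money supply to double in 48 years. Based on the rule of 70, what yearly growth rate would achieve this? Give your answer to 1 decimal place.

1.5%

70 / 48 ≈ 1.46, so about 1.5% per year.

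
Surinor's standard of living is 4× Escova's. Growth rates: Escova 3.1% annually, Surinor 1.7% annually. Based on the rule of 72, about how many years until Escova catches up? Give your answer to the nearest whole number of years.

103 years

Escova gains on Surinor at 3.1% − 1.7% = 1.4 points a year.
At that relative rate the gap halves every 72/1.4 ≈ 51.43 years.
A 4× gap closes after 2 halvings: 2 × 51.43 ≈ 103 years.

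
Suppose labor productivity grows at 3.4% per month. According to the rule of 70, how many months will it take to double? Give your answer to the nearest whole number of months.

Doubling time ≈ 70 / 3.4 = 20.59 months.

≈ 21 months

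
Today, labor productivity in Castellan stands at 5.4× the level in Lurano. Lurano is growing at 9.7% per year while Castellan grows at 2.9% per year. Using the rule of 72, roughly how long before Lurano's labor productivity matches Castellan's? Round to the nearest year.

The growth-rate gap is 9.7% − 2.9% = 6.8 percentage points.
So the ratio between them halves every 72/6.8 ≈ 10.59 years.
A 5.4× gap takes log₂(5.4) ≈ 2.43 halvings to close: 2.43 × 10.59 ≈ 26 years.

about 26 years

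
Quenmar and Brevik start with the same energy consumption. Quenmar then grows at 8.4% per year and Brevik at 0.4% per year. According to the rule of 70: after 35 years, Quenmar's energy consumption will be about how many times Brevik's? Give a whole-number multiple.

Rate gap = 8.4% − 0.4% = 8 points.
The ratio doubles every 70/8 ≈ 8.75 years.
35/8.75 ≈ 4.00 doublings → ratio ≈ 2^4.00 ≈ 16.

about 16 times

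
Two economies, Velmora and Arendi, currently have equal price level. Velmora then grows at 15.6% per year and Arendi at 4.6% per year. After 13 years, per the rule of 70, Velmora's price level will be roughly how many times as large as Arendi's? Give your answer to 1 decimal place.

Velmora pulls ahead at 11 pp per year, so the ratio doubles every 70/11 ≈ 6.36 years.
In 13 years that's 2.04 doublings: 2^2.04 ≈ 4.1.

roughly 4.1 times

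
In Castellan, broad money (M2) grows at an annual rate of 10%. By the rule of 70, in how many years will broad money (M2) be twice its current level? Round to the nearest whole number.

≈ 7 years

70/10 ≈ 7.00, so it doubles roughly every 7 years.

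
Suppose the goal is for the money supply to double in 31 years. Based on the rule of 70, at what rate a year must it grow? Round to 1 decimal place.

70 / 31 ≈ 2.26, so about 2.3% a year.

roughly 2.3%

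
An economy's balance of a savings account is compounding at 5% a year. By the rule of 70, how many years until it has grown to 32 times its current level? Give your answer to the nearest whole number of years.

At 5% it doubles every 70/5 ≈ 14.00 years.
Getting to 32× needs 5 doublings: 5 × 14.00 ≈ 70 years.

about 70 years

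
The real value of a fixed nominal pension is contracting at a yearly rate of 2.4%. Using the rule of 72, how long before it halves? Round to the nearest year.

The rule works in reverse for decay: 72/2.4 ≈ 30.00 years to halve.

approximately 30 years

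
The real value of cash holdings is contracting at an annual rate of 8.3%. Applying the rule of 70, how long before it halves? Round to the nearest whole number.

The rule works in reverse for decay: 70/8.3 ≈ 8.43 years to halve.

roughly 8 years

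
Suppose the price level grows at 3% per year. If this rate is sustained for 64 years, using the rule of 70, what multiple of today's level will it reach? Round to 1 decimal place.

6.7 times

Doubles every ≈ 23.33 years (70/3).
64 years is 2.74 doublings; 2^2.74 ≈ 6.7×.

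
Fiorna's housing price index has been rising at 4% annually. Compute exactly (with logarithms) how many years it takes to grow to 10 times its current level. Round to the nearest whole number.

59 years

t = ln(10) / ln(1 + 0.04) = 2.3026 / 0.039221 ≈ 58.71.
≈ 59 years.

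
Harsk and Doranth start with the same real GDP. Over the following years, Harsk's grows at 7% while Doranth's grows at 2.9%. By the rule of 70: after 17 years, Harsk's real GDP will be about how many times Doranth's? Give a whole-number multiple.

Rate gap = 7% − 2.9% = 4.1 points.
The ratio doubles every 70/4.1 ≈ 17.07 years.
17/17.07 ≈ 1.00 doublings → ratio ≈ 2^1.00 ≈ 2.

2 times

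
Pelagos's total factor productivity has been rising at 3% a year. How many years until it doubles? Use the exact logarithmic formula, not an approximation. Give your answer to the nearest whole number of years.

23 years

t = ln(2) / ln(1 + 0.03) = 0.6931 / 0.029559 ≈ 23.45.
≈ 23 years.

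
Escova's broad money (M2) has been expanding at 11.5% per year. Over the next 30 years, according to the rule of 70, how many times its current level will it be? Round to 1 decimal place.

≈ 30.5 times

Doubling time ≈ 70/11.5 = 6.09 years.
30 years / 6.09 ≈ 4.93 doublings → factor 2^4.93 ≈ 30.5.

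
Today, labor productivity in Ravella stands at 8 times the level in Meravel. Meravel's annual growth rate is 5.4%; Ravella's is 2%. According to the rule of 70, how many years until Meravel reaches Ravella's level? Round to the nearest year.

Meravel gains on Ravella at 5.4% − 2% = 3.4 points a year.
At that relative rate the gap halves every 70/3.4 ≈ 20.59 years.
An 8 times gap closes after 3 halvings: 3 × 20.59 ≈ 62 years.

≈ 62 years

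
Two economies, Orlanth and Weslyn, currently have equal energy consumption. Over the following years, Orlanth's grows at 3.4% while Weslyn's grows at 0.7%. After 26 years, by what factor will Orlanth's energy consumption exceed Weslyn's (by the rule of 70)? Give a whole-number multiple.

about 2 times

Only the 2.7-point difference matters.
70/2.7 ≈ 25.93 years per doubling of the ratio; 26 years gives 1.00 doublings, so ≈ 2×.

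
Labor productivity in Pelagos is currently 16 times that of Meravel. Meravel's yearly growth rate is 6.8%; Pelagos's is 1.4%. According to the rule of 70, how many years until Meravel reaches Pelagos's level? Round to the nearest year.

Meravel gains on Pelagos at 6.8% − 1.4% = 5.4 points a year.
At that relative rate the gap halves every 70/5.4 ≈ 12.96 years.
A 16 times gap closes after 4 halvings: 4 × 12.96 ≈ 52 years.

approximately 52 years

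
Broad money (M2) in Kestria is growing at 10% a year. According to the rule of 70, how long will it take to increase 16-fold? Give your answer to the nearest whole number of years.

roughly 28 years

One doubling takes 70/10 = 7.00 years.
16 = 2^4, so 4 doublings → 28 years.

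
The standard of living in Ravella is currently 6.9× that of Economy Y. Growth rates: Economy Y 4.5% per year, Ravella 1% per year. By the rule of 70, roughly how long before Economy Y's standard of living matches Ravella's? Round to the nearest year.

Economy Y gains on Ravella at 4.5% − 1% = 3.5 points a year.
At that relative rate the gap halves every 70/3.5 ≈ 20.00 years.
A 6.9× gap takes log₂(6.9) ≈ 2.79 halvings to close: 2.79 × 20.00 ≈ 56 years.

≈ 56 years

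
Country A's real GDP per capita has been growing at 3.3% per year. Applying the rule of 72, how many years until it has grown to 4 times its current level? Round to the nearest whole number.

about 44 years

Doubling time ≈ 72/3.3 = 21.82 years.
Getting to 4× needs 2 doublings: 2 × 21.82 ≈ 44 years.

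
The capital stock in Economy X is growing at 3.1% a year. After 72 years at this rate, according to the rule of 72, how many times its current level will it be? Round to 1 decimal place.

Doubles every ≈ 23.23 years (72/3.1).
72 years is 3.10 doublings; 2^3.10 ≈ 8.6×.

8.6 times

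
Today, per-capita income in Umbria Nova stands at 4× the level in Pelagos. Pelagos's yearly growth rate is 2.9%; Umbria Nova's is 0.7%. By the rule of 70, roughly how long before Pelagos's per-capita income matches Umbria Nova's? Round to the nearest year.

≈ 64 years

The growth-rate gap is 2.9% − 0.7% = 2.2 percentage points.
So the ratio between them halves every 70/2.2 ≈ 31.82 years.
A 4× gap closes after 2 halvings: 2 × 31.82 ≈ 64 years.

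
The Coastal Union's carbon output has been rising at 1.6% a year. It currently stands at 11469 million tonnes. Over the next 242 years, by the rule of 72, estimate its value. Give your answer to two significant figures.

Doubling time ≈ 72/1.6 = 45.00 years.
242 years is 242/45.00 ≈ 5.38 doublings, a factor of 2^5.38 ≈ 41.64.
11469 × 41.64 ≈ 480000 million tonnes.

approximately 480000 million tonnes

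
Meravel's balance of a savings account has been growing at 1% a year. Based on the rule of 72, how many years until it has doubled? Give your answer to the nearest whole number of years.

about 72 years

72/1 ≈ 72.00, so it doubles roughly every 72 years.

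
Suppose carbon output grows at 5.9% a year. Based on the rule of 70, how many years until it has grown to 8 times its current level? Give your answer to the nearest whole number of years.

roughly 36 years

At 5.9% it doubles every 70/5.9 ≈ 11.86 years.
8 = 2^3, so 3 doublings → 36 years.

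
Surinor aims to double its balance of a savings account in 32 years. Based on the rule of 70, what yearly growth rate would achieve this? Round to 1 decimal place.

70 / 32 ≈ 2.19, so about 2.2% per year.

roughly 2.2%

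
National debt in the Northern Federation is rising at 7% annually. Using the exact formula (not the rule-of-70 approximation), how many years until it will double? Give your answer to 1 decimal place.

10.2 years

t = ln(2) / ln(1 + 0.07) = 0.6931 / 0.067659 ≈ 10.24.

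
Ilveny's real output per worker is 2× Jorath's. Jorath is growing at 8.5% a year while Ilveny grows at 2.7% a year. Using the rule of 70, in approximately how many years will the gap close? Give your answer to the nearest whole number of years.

Jorath gains on Ilveny at 8.5% − 2.7% = 5.8 points a year.
At that relative rate the gap halves every 70/5.8 ≈ 12.07 years.
A 2× gap closes after 1 halving: 1 × 12.07 ≈ 12 years.

roughly 12 years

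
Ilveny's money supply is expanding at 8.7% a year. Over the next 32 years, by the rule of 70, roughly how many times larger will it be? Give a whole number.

approximately 16 times

70/8.7 ≈ 8.05 years per doubling.
32 years fits 4 doublings: 2^4 = 16.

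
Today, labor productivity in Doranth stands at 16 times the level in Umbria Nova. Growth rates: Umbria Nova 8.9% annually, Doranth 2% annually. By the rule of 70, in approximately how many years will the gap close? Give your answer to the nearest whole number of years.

approximately 41 years

What matters is the difference: 6.9 pp.
Rule of 70 on the gap: the ratio halves every 70/6.9 ≈ 10.14 years.
A 16 times gap closes after 4 halvings: 4 × 10.14 ≈ 41 years.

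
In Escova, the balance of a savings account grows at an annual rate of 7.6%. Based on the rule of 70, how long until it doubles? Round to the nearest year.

Doubling time ≈ 70 / 7.6 = 9.21 years.

≈ 9 years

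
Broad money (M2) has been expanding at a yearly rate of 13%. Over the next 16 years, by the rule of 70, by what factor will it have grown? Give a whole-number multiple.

Doubling time ≈ 70/13 = 5.38 years.
16/5.38 ≈ 3 doublings, so about 2^3 = 8×.

approximately 8 times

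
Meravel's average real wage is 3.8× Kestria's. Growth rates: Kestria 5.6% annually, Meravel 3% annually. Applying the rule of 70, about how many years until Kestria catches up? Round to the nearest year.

52 years

What matters is the difference: 2.6 pp.
Rule of 70 on the gap: the ratio halves every 70/2.6 ≈ 26.92 years.
A 3.8× gap takes log₂(3.8) ≈ 1.93 halvings to close: 1.93 × 26.92 ≈ 52 years.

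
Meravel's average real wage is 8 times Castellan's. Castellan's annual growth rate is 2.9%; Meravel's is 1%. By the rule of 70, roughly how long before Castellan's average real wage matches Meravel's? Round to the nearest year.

What matters is the difference: 1.9 pp.
Rule of 70 on the gap: the ratio halves every 70/1.9 ≈ 36.84 years.
An 8 times gap closes after 3 halvings: 3 × 36.84 ≈ 111 years.

about 111 years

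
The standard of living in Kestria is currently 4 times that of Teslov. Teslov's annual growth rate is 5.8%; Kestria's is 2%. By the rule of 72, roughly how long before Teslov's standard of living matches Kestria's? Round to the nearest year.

Teslov gains on Kestria at 5.8% − 2% = 3.8 points a year.
At that relative rate the gap halves every 72/3.8 ≈ 18.95 years.
A 4 times gap closes after 2 halvings: 2 × 18.95 ≈ 38 years.

38 years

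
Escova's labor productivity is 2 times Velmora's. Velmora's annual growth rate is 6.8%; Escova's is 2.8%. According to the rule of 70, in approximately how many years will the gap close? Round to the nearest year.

18 years

The growth-rate gap is 6.8% − 2.8% = 4 percentage points.
So the ratio between them halves every 70/4 ≈ 17.50 years.
A 2 times gap closes after 1 halving: 1 × 17.50 ≈ 18 years.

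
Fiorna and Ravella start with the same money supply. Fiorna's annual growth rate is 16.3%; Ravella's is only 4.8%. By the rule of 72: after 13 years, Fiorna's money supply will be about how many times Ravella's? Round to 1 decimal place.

approximately 4.2 times

Only the 11.5-point difference matters.
72/11.5 ≈ 6.26 years per doubling of the ratio; 13 years gives 2.08 doublings, so ≈ 4.2×.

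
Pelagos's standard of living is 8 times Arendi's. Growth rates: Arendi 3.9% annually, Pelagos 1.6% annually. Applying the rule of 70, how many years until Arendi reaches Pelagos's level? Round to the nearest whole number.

about 91 years

Arendi gains on Pelagos at 3.9% − 1.6% = 2.3 points a year.
At that relative rate the gap halves every 70/2.3 ≈ 30.43 years.
An 8 times gap closes after 3 halvings: 3 × 30.43 ≈ 91 years.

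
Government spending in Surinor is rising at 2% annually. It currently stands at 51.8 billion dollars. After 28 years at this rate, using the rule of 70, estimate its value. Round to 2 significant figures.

Doubling time ≈ 70/2 = 35.00 years.
28 years is 28/35.00 ≈ 0.80 doublings, a factor of 2^0.80 ≈ 1.74.
51.8 × 1.74 ≈ 90 billion dollars.

approximately 90 billion dollars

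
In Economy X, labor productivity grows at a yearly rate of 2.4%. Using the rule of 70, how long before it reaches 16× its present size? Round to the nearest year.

approximately 117 years

Doubling time ≈ 70/2.4 = 29.17 years.
16× is 4 doublings, so 4 × 29.17 ≈ 117 years.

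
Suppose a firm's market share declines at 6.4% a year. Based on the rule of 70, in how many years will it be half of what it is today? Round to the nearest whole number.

Falling at 6.4%, it halves about every 70/6.4 = 10.94 years.

about 11 years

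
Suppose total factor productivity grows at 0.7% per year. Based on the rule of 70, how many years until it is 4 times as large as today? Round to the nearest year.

around 200 years

Doubling time ≈ 70/0.7 = 100.00 years.
4× is 2 doublings, so 2 × 100.00 ≈ 200 years.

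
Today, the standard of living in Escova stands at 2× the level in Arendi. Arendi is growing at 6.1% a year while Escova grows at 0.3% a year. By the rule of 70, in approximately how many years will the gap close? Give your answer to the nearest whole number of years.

≈ 12 years

What matters is the difference: 5.8 pp.
Rule of 70 on the gap: the ratio halves every 70/5.8 ≈ 12.07 years.
A 2× gap closes after 1 halving: 1 × 12.07 ≈ 12 years.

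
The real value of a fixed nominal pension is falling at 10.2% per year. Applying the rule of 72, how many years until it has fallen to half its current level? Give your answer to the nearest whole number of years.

7 years

Falling at 10.2%, it halves about every 72/10.2 = 7.06 years.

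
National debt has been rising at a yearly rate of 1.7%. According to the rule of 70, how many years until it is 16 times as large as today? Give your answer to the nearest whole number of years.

approximately 165 years

Doubling time ≈ 70/1.7 = 41.18 years.
16 = 2^4, so 4 doublings → 165 years.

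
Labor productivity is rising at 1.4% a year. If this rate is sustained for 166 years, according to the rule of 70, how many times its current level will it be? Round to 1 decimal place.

10.0 times

Doubles every ≈ 50.00 years (70/1.4).
166 years is 3.32 doublings; 2^3.32 ≈ 10.0×.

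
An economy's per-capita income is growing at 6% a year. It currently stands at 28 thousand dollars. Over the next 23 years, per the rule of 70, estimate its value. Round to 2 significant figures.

It doubles every 70/6 ≈ 11.67 years, so 23 years is 1.97 doublings.
2^1.97 ≈ 3.92; 28 × 3.92 ≈ 110 thousand dollars.

110 thousand dollars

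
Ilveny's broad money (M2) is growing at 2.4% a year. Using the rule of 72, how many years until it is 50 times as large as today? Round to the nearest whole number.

At 2.4% it doubles every 72/2.4 ≈ 30.00 years.
Reaching 50× takes log₂(50) ≈ 5.64 doublings.
5.64 × 30.00 ≈ 169 years.

approximately 169 years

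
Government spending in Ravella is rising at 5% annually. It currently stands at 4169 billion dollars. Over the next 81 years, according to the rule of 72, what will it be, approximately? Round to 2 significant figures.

≈ 210000 billion dollars

It doubles every 72/5 ≈ 14.40 years, so 81 years is 5.63 doublings.
2^5.63 ≈ 49.52; 4169 × 49.52 ≈ 210000 billion dollars.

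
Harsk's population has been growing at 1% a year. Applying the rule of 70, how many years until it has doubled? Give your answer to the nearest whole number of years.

At 1%, doubling takes about 70/1 = 70.00 years.

about 70 years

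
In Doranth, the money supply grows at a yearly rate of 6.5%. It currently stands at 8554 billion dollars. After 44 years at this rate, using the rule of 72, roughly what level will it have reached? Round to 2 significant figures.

Doubling time ≈ 72/6.5 = 11.08 years.
44 years is 44/11.08 ≈ 3.97 doublings, a factor of 2^3.97 ≈ 15.67.
8554 × 15.67 ≈ 130000 billion dollars.

≈ 130000 billion dollars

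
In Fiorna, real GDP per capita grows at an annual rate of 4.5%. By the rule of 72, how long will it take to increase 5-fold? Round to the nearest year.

37 years

Doubling time ≈ 72/4.5 = 16.00 years.
Reaching 5× takes log₂(5) ≈ 2.32 doublings.
2.32 × 16.00 ≈ 37 years.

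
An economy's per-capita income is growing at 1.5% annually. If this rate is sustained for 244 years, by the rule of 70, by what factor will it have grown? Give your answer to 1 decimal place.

Doubles every ≈ 46.67 years (70/1.5).
244 years is 5.23 doublings; 2^5.23 ≈ 37.5×.

roughly 37.5 times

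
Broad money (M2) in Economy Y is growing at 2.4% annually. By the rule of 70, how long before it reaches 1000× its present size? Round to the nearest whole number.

Doubling time ≈ 70/2.4 = 29.17 years.
1000× is log₂ 1000 ≈ 9.97 doublings, so ≈ 9.97 × 29.17 = 291 years.

approximately 291 years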